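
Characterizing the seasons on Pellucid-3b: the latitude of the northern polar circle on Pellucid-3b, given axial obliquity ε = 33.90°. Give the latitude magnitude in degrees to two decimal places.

The polar circle is the lowest latitude that experiences at least one full rotation of continuous daylight at the northern-summer solstice; it lies at |φ| = 90° − ε = 90° − 33.90° = 56.10°.

56.10°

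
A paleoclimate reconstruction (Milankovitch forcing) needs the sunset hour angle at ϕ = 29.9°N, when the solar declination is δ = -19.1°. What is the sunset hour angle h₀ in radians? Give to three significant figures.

cos h₀ = −tan ϕ · tan δ = −tan(+29.9°) × tan(-19.100°) = 0.1991, so h₀ = 1.3703 rad = 78.51°.

h₀ = 1.37 rad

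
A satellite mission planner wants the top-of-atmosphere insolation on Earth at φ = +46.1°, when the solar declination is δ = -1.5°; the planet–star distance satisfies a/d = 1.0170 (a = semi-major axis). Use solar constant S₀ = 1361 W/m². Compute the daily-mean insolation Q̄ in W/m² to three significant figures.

Q̄ ≈ 297 W/m²

cos H₀ = −tan(+46.1°) tan(-1.500°) = 0.0272, H₀ = 1.5436 rad.
Bracket: H₀ sin φ sin δ + cos φ cos δ sin H₀ = 1.5436×0.72055×-0.02618 + 0.69340×0.99966×0.99963 = -0.029118 + 0.692908 = 0.663790.
Inverse-square distance factor (a/d)² = 1.0170² = 1.034289.
Q̄ = (S₀/π) × 1.034289 × [bracket] = (1361/π) × 1.034289 × 0.663790 = 297.4 W/m².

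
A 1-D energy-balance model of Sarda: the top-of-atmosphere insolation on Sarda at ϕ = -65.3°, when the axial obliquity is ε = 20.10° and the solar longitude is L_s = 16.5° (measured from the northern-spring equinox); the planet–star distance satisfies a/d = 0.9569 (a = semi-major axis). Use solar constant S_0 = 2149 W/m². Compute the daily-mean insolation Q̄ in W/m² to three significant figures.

Q̄ ≈ 179 W/m²

Solar declination: sin δ = sin ε · sin L_s = sin 20.10° × sin 16.5° = 0.09760, so δ = +5.601°.
cos h₀ = −tan(-65.3°) tan(+5.601°) = 0.2132, h₀ = 1.3559 rad.
Bracket: h₀ sin ϕ sin δ + cos ϕ cos δ sin h₀ = 1.3559×-0.90851×0.09760 + 0.41787×0.99523×0.97700 = -0.120228 + 0.406312 = 0.286084.
Inverse-square distance factor (a/d)² = 0.9569² = 0.915658.
Q̄ = (S_0/π) × 0.915658 × [bracket] = (2149/π) × 0.915658 × 0.286084 = 179.2 W/m².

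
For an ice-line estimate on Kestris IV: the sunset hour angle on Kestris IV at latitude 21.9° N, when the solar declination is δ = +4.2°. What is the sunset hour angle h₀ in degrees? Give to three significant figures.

cos h₀ = −tan ϕ · tan δ = −tan(+21.9°) × tan(+4.200°) = -0.0295, so h₀ = 1.6003 rad = 91.69°.

h₀ = 91.7°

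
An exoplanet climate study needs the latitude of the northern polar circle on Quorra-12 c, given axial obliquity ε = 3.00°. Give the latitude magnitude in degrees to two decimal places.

87.00°

The polar circle is the lowest latitude that experiences at least one full rotation of continuous daylight at the northern-summer solstice; it lies at |ϕ| = 90° − ε = 90° − 3.00° = 87.00°.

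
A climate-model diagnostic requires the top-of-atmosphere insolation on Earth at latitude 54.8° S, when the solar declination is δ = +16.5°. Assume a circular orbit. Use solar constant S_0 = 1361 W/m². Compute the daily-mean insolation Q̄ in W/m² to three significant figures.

Q̄ ≈ 103 W/m²

cos h₀ = −tan(-54.8°) tan(+16.500°) = 0.4199, h₀ = 1.1375 rad.
Bracket: h₀ sin ϕ sin δ + cos ϕ cos δ sin h₀ = 1.1375×-0.81714×0.28402 + 0.57643×0.95882×0.90757 = -0.263996 + 0.501607 = 0.237611.
Q̄ = (S_0/π) × [bracket] = (1361/π) × 0.237611 = 102.9 W/m².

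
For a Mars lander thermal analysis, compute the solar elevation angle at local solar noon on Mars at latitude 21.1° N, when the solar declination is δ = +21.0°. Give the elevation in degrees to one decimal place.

89.9°

At local noon the hour angle is zero, so the zenith angle equals |φ − δ| = |+21.1° − (+21.000°)| = 0.100°.
Elevation = 90° − 0.100° = 89.9°.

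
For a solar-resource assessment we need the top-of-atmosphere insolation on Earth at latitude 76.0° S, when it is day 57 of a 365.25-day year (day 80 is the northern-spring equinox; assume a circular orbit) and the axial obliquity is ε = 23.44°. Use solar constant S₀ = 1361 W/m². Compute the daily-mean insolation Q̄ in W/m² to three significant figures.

Solar longitude: λ_s = 360° × (57 − 80)/365.25 = -22.669°, i.e. -22.669° + 360° = 337.331°.
sin δ = sin 23.44° × sin 337.331° = -0.15331, so δ = -8.819°.
cos H₀ = −tan(-76.0°) tan(-8.819°) = -0.6223, H₀ = 2.2424 rad.
Bracket: H₀ sin φ sin δ + cos φ cos δ sin H₀ = 2.2424×-0.97030×-0.15331 + 0.24192×0.98818×0.78281 = 0.333572 + 0.187139 = 0.520711.
Q̄ = (S₀/π) × [bracket] = (1361/π) × 0.520711 = 225.6 W/m².

Q̄ ≈ 226 W/m²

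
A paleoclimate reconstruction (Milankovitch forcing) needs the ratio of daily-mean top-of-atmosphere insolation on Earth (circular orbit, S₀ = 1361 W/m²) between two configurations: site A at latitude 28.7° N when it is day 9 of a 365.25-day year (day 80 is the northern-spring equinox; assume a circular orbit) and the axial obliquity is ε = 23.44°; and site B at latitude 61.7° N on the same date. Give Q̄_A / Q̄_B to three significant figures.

— Configuration A (φ=+28.7°):
Solar longitude: λ_s = 360° × (9 − 80)/365.25 = -69.979°, i.e. -69.979° + 360° = 290.021°.
sin δ = sin 23.44° × sin 290.021° = -0.37375, so δ = -21.947°.
cos H₀ = −tan(+28.7°) tan(-21.947°) = 0.2206, H₀ = 1.3484 rad.
Bracket: H₀ sin φ sin δ + cos φ cos δ sin H₀ = 1.3484×0.48022×-0.37375 + 0.87715×0.92753×0.97536 = -0.242014 + 0.793536 = 0.551522.
Q̄ = (S₀/π) × [bracket] = (1361/π) × 0.551522 = 238.93 W/m².
— Configuration B (φ=+61.7°):
cos H₀ = −tan(+61.7°) tan(-21.947°) = 0.7484, H₀ = 0.7252 rad.
Bracket: H₀ sin φ sin δ + cos φ cos δ sin H₀ = 0.7252×0.88048×-0.37375 + 0.47409×0.92753×0.66329 = -0.238648 + 0.291670 = 0.053022.
Q̄ = (S₀/π) × [bracket] = (1361/π) × 0.053022 = 22.970 W/m².
Ratio Q̄_A / Q̄_B = 238.93 / 22.970 = 10.40.

Q̄_A / Q̄_B ≈ 10.4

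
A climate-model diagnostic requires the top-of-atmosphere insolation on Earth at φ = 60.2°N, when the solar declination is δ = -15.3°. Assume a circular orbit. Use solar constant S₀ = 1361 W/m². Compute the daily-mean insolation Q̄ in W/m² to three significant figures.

cos H₀ = −tan(+60.2°) tan(-15.300°) = 0.4777, H₀ = 1.0728 rad.
Bracket: H₀ sin φ sin δ + cos φ cos δ sin H₀ = 1.0728×0.86777×-0.26387 + 0.49697×0.96456×0.87853 = -0.245648 + 0.421130 = 0.175482.
Q̄ = (S₀/π) × [bracket] = (1361/π) × 0.175482 = 76.02 W/m².

Q̄ ≈ 76.0 W/m²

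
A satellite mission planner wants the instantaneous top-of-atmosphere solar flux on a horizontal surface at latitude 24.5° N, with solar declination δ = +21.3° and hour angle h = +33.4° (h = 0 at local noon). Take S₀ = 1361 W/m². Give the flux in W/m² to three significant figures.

cos θ_z = sin φ sin δ + cos φ cos δ cos h = 0.150638 + 0.707786 = 0.858424.
Flux = S₀ · cos θ_z = 1361 × 0.858424 = 1168 W/m².

1.17e+03 W/m²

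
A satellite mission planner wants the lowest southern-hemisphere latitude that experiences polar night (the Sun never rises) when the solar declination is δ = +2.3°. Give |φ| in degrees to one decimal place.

|φ| = 87.7°

Polar night requires cos H₀ = −tan φ tan δ ≥ 1, i.e. tan φ tan δ ≤ −1.
The boundary is |tan φ| · |tan δ| = 1, so |φ| = 90° − |δ| = 90° − 2.3° = 87.7° in the southern hemisphere.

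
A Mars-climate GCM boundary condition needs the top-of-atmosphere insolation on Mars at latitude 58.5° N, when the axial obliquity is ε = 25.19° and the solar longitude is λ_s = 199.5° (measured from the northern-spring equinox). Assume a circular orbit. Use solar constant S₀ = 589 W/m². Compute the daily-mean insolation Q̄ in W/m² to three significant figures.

Q̄ ≈ 64.0 W/m²

Solar declination: sin δ = sin ε · sin λ_s = sin 25.19° × sin 199.5° = -0.14208, so δ = -8.168°.
cos H₀ = −tan(+58.5°) tan(-8.168°) = 0.2342, H₀ = 1.3344 rad.
Bracket: H₀ sin φ sin δ + cos φ cos δ sin H₀ = 1.3344×0.85264×-0.14208 + 0.52250×0.98986×0.97218 = -0.161653 + 0.502813 = 0.341160.
Q̄ = (S₀/π) × [bracket] = (589/π) × 0.341160 = 63.96 W/m².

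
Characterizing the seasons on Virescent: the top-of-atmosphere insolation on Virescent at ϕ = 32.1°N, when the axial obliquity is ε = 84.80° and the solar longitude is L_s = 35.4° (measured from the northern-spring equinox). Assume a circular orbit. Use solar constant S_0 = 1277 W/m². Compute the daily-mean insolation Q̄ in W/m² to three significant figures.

Q̄ ≈ 505 W/m²

Solar declination: sin δ = sin ε · sin L_s = sin 84.80° × sin 35.4° = 0.57690, so δ = +35.233°.
cos h₀ = −tan(+32.1°) tan(+35.233°) = -0.4430, h₀ = 2.0298 rad.
Bracket: h₀ sin ϕ sin δ + cos ϕ cos δ sin h₀ = 2.0298×0.53140×0.57690 + 0.84712×0.81682×0.89650 = 0.622265 + 0.620328 = 1.242593.
Q̄ = (S_0/π) × [bracket] = (1277/π) × 1.242593 = 505.1 W/m².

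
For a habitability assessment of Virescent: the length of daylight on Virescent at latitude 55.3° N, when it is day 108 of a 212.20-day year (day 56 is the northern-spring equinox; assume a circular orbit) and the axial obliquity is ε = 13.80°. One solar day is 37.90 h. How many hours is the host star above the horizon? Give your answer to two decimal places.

23.32 h

Solar longitude: L_s = 360° × (108 − 56)/212.20 = 88.219°.
sin δ = sin 13.80° × sin 88.219° = 0.23842, so δ = +13.793°.
cos h₀ = −tan ϕ · tan δ = −tan(+55.3°) × tan(+13.793°) = -0.3545, so h₀ = 1.9332 rad = 110.77°.
Daylight = 2h₀/(2π) × 37.90 h = (1.9332/π) × 37.90 = 23.32 h.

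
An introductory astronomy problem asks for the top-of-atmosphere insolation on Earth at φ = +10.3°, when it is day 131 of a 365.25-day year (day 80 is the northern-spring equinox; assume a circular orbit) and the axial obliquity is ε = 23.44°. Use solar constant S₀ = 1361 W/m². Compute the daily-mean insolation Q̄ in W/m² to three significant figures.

Q̄ ≈ 444 W/m²

Solar longitude: λ_s = 360° × (131 − 80)/365.25 = 50.267°.
sin δ = sin 23.44° × sin 50.267° = 0.30591, so δ = +17.813°.
cos H₀ = −tan(+10.3°) tan(+17.813°) = -0.0584, H₀ = 1.6292 rad.
Bracket: H₀ sin φ sin δ + cos φ cos δ sin H₀ = 1.6292×0.17880×0.30591 + 0.98389×0.95206×0.99829 = 0.089112 + 0.935121 = 1.024233.
Q̄ = (S₀/π) × [bracket] = (1361/π) × 1.024233 = 443.7 W/m².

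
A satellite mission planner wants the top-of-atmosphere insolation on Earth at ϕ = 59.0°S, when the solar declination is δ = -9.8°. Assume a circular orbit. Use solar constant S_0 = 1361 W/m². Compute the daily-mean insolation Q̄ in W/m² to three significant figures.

Q̄ ≈ 328 W/m²

cos h₀ = −tan(-59.0°) tan(-9.800°) = -0.2875, h₀ = 1.8624 rad.
Bracket: h₀ sin ϕ sin δ + cos ϕ cos δ sin h₀ = 1.8624×-0.85717×-0.17021 + 0.51504×0.98541×0.95779 = 0.271722 + 0.486103 = 0.757825.
Q̄ = (S_0/π) × [bracket] = (1361/π) × 0.757825 = 328.3 W/m².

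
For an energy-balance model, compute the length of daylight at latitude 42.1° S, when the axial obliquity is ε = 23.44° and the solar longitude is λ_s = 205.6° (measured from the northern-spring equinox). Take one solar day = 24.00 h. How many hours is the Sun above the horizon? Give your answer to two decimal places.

13.21 h

Solar declination: sin δ = sin ε · sin λ_s = sin 23.44° × sin 205.6° = -0.17188, so δ = -9.897°.
cos H₀ = −tan φ · tan δ = −tan(-42.1°) × tan(-9.897°) = -0.1577, so H₀ = 1.7291 rad = 99.07°.
Daylight = 2H₀/(2π) × 24.00 h = (1.7291/π) × 24.00 = 13.21 h.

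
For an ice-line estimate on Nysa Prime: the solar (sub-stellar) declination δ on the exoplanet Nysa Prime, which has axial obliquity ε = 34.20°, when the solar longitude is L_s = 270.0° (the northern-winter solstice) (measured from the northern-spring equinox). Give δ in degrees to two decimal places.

sin δ = sin ε · sin L_s = sin 34.20° × sin 270.0° = -0.562083.
δ = arcsin(-0.562083) = -34.20°.

δ = -34.20°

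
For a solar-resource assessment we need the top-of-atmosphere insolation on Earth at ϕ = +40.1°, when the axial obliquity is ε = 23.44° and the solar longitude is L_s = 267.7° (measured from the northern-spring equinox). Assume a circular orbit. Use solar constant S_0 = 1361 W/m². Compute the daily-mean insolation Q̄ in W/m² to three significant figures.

Solar declination: sin δ = sin ε · sin L_s = sin 23.44° × sin 267.7° = -0.39747, so δ = -23.420°.
cos h₀ = −tan(+40.1°) tan(-23.420°) = 0.3647, h₀ = 1.1974 rad.
Bracket: h₀ sin ϕ sin δ + cos ϕ cos δ sin h₀ = 1.1974×0.64412×-0.39747 + 0.76492×0.91762×0.93111 = -0.306556 + 0.653552 = 0.346996.
Q̄ = (S_0/π) × [bracket] = (1361/π) × 0.346996 = 150.3 W/m².

Q̄ ≈ 150 W/m²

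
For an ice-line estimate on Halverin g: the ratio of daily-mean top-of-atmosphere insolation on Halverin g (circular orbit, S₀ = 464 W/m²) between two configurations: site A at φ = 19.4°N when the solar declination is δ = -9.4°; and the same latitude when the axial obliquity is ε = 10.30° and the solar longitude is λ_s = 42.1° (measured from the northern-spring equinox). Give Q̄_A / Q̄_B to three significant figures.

Q̄_A / Q̄_B ≈ 0.847

— Configuration A (φ=+19.4°):
cos H₀ = −tan(+19.4°) tan(-9.400°) = 0.0583, H₀ = 1.5125 rad.
Bracket: H₀ sin φ sin δ + cos φ cos δ sin H₀ = 1.5125×0.33216×-0.16333 + 0.94322×0.98657×0.99830 = -0.082056 + 0.928971 = 0.846915.
Q̄ = (S₀/π) × [bracket] = (464/π) × 0.846915 = 125.09 W/m².
— Configuration B (φ=+19.4°):
Solar declination: sin δ = sin ε · sin λ_s = sin 10.30° × sin 42.1° = 0.11987, so δ = +6.885°.
cos H₀ = −tan(+19.4°) tan(+6.885°) = -0.0425, H₀ = 1.6133 rad.
Bracket: H₀ sin φ sin δ + cos φ cos δ sin H₀ = 1.6133×0.33216×0.11987 + 0.94322×0.99279×0.99910 = 0.064235 + 0.935577 = 0.999812.
Q̄ = (S₀/π) × [bracket] = (464/π) × 0.999812 = 147.67 W/m².
Ratio Q̄_A / Q̄_B = 125.09 / 147.67 = 0.8471.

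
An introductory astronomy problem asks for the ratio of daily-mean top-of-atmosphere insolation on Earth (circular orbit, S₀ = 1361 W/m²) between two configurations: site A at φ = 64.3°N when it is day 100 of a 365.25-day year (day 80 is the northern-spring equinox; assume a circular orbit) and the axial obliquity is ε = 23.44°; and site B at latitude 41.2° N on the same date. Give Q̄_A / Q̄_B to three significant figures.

Q̄_A / Q̄_B ≈ 0.716

— Configuration A (φ=+64.3°):
Solar longitude: λ_s = 360° × (100 − 80)/365.25 = 19.713°.
sin δ = sin 23.44° × sin 19.713° = 0.13417, so δ = +7.711°.
cos H₀ = −tan(+64.3°) tan(+7.711°) = -0.2813, H₀ = 1.8560 rad.
Bracket: H₀ sin φ sin δ + cos φ cos δ sin H₀ = 1.8560×0.90108×0.13417 + 0.43366×0.99096×0.95961 = 0.224387 + 0.412383 = 0.636770.
Q̄ = (S₀/π) × [bracket] = (1361/π) × 0.636770 = 275.86 W/m².
— Configuration B (φ=+41.2°):
cos H₀ = −tan(+41.2°) tan(+7.711°) = -0.1185, H₀ = 1.6896 rad.
Bracket: H₀ sin φ sin δ + cos φ cos δ sin H₀ = 1.6896×0.65869×0.13417 + 0.75241×0.99096×0.99295 = 0.149321 + 0.740352 = 0.889673.
Q̄ = (S₀/π) × [bracket] = (1361/π) × 0.889673 = 385.42 W/m².
Ratio Q̄_A / Q̄_B = 275.86 / 385.42 = 0.7157.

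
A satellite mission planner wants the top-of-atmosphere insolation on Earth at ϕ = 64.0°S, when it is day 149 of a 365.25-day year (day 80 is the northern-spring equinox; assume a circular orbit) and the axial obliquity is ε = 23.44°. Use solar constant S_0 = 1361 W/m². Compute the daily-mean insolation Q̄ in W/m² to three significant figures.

Q̄ ≈ 13.5 W/m²

Solar longitude: L_s = 360° × (149 − 80)/365.25 = 68.008°.
sin δ = sin 23.44° × sin 68.008° = 0.36884, so δ = +21.644°.
cos h₀ = −tan(-64.0°) tan(+21.644°) = 0.8136, h₀ = 0.6205 rad.
Bracket: h₀ sin ϕ sin δ + cos ϕ cos δ sin h₀ = 0.6205×-0.89879×0.36884 + 0.43837×0.92949×0.58141 = -0.205702 + 0.236902 = 0.031200.
Q̄ = (S_0/π) × [bracket] = (1361/π) × 0.031200 = 13.52 W/m².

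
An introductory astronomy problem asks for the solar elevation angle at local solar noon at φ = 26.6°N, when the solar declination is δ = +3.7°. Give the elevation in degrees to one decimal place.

67.1°

At local noon the hour angle is zero, so the zenith angle equals |φ − δ| = |+26.6° − (+3.700°)| = 22.900°.
Elevation = 90° − 22.900° = 67.1°.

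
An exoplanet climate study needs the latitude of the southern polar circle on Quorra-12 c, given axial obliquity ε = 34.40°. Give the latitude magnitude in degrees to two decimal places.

55.60°

The polar circle is the lowest latitude that experiences at least one full rotation of continuous darkness at the northern-summer solstice; it lies at |φ| = 90° − ε = 90° − 34.40° = 55.60°.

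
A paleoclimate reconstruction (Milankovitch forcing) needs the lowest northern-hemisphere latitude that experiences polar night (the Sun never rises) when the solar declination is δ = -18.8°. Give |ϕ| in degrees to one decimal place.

Polar night requires cos h₀ = −tan ϕ tan δ ≥ 1, i.e. tan ϕ tan δ ≤ −1.
The boundary is |tan ϕ| · |tan δ| = 1, so |ϕ| = 90° − |δ| = 90° − 18.8° = 71.2° in the northern hemisphere.

|ϕ| = 71.2°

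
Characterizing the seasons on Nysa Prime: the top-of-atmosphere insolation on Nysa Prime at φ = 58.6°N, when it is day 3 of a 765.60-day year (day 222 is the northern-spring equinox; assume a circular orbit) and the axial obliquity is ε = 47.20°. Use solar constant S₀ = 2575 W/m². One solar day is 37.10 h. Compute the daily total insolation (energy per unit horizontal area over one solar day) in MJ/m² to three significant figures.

0.00 MJ/m²

Solar longitude: λ_s = 360° × (3 − 222)/765.60 = -102.978°, i.e. -102.978° + 360° = 257.022°.
sin δ = sin 47.20° × sin 257.022° = -0.71499, so δ = -45.642°.
cos H₀ = −tan(+58.6°) tan(-45.642°) = 1.6754 ≥ 1 ⇒ polar night, H₀ = 0 and Q̄ = 0.
Daily total = Q̄ × 37.10 h × 3600 s/h = 0.00 MJ/m².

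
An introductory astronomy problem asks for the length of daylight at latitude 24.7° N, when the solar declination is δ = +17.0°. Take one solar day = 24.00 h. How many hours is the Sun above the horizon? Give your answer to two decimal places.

13.08 h

cos H₀ = −tan φ · tan δ = −tan(+24.7°) × tan(+17.000°) = -0.1406, so H₀ = 1.7119 rad = 98.08°.
Daylight = 2H₀/(2π) × 24.00 h = (1.7119/π) × 24.00 = 13.08 h.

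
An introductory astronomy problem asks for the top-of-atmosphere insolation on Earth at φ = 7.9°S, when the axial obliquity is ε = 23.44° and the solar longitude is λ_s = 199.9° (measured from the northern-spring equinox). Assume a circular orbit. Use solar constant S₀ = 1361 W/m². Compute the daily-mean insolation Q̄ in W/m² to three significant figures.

Q̄ ≈ 438 W/m²

Solar declination: sin δ = sin ε · sin λ_s = sin 23.44° × sin 199.9° = -0.13540, so δ = -7.782°.
cos H₀ = −tan(-7.9°) tan(-7.782°) = -0.0190, H₀ = 1.5898 rad.
Bracket: H₀ sin φ sin δ + cos φ cos δ sin H₀ = 1.5898×-0.13744×-0.13540 + 0.99051×0.99079×0.99982 = 0.029585 + 0.981211 = 1.010796.
Q̄ = (S₀/π) × [bracket] = (1361/π) × 1.010796 = 437.9 W/m².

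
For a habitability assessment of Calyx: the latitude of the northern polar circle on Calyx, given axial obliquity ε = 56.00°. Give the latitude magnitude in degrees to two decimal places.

The polar circle is the lowest latitude that experiences at least one full rotation of continuous daylight at the northern-summer solstice; it lies at |φ| = 90° − ε = 90° − 56.00° = 34.00°.

34.00°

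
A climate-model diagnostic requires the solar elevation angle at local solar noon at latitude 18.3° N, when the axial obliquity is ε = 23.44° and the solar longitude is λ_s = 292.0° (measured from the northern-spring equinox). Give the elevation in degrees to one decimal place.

Solar declination: sin δ = sin ε · sin λ_s = sin 23.44° × sin 292.0° = -0.36882, so δ = -21.643°.
At local noon the hour angle is zero, so the zenith angle equals |φ − δ| = |+18.3° − (-21.643°)| = 39.943°.
Elevation = 90° − 39.943° = 50.1°.

50.1°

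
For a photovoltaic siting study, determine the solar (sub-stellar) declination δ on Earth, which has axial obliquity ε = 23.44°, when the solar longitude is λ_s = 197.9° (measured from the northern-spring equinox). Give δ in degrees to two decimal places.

sin δ = sin ε · sin λ_s = sin 23.44° × sin 197.9° = -0.122263.
δ = arcsin(-0.122263) = -7.02°.

δ = -7.02°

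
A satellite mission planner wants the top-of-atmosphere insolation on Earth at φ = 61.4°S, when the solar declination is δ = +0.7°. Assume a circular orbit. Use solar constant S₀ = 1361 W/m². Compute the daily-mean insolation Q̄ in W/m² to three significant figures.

Q̄ ≈ 200 W/m²

cos H₀ = −tan(-61.4°) tan(+0.700°) = 0.0224, H₀ = 1.5484 rad.
Bracket: H₀ sin φ sin δ + cos φ cos δ sin H₀ = 1.5484×-0.87798×0.01222 + 0.47869×0.99993×0.99975 = -0.016613 + 0.478537 = 0.461924.
Q̄ = (S₀/π) × [bracket] = (1361/π) × 0.461924 = 200.1 W/m².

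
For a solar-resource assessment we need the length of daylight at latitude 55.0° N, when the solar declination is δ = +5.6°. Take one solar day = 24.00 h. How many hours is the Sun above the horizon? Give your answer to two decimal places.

cos h₀ = −tan ϕ · tan δ = −tan(+55.0°) × tan(+5.600°) = -0.1400, so h₀ = 1.7113 rad = 98.05°.
Daylight = 2h₀/(2π) × 24.00 h = (1.7113/π) × 24.00 = 13.07 h.

13.07 h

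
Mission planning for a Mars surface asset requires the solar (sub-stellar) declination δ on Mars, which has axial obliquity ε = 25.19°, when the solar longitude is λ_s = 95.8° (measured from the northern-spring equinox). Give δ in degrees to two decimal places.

sin δ = sin ε · sin λ_s = sin 25.19° × sin 95.8° = 0.423442.
δ = arcsin(0.423442) = +25.05°.

δ = +25.05°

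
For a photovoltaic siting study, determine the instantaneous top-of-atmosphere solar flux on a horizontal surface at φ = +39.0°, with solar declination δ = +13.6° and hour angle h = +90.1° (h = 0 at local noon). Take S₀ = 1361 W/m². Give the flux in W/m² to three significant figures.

cos θ_z = sin φ sin δ + cos φ cos δ cos h = 0.147980 + -0.001318 = 0.146662.
Flux = S₀ · cos θ_z = 1361 × 0.146662 = 199.6 W/m².

200 W/m²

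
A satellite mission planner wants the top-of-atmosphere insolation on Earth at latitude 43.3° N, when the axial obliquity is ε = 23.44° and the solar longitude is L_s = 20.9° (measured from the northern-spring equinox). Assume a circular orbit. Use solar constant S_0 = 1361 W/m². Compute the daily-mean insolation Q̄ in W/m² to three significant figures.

Q̄ ≈ 381 W/m²

Solar declination: sin δ = sin ε · sin L_s = sin 23.44° × sin 20.9° = 0.14191, so δ = +8.158°.
cos h₀ = −tan(+43.3°) tan(+8.158°) = -0.1351, h₀ = 1.7063 rad.
Bracket: h₀ sin ϕ sin δ + cos ϕ cos δ sin h₀ = 1.7063×0.68582×0.14191 + 0.72777×0.98988×0.99083 = 0.166065 + 0.713799 = 0.879864.
Q̄ = (S_0/π) × [bracket] = (1361/π) × 0.879864 = 381.2 W/m².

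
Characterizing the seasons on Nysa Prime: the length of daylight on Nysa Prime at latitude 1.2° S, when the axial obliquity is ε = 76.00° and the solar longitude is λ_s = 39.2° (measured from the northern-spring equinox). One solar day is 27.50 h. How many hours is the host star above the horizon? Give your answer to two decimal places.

Solar declination: sin δ = sin ε · sin λ_s = sin 76.00° × sin 39.2° = 0.61326, so δ = +37.825°.
cos H₀ = −tan φ · tan δ = −tan(-1.2°) × tan(+37.825°) = 0.0163, so H₀ = 1.5545 rad = 89.07°.
Daylight = 2H₀/(2π) × 27.50 h = (1.5545/π) × 27.50 = 13.61 h.

13.61 h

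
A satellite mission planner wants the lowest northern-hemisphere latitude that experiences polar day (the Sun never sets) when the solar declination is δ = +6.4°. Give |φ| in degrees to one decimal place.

|φ| = 83.6°

Polar day requires cos H₀ = −tan φ tan δ ≤ −1, i.e. tan φ tan δ ≥ 1.
The boundary is |tan φ| · |tan δ| = 1, so |φ| = 90° − |δ| = 90° − 6.4° = 83.6° in the northern hemisphere.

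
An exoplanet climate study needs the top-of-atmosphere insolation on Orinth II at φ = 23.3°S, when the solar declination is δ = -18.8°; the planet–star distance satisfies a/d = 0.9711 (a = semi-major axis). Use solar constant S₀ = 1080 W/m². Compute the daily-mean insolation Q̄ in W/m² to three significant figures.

cos H₀ = −tan(-23.3°) tan(-18.800°) = -0.1466, H₀ = 1.7179 rad.
Bracket: H₀ sin φ sin δ + cos φ cos δ sin H₀ = 1.7179×-0.39555×-0.32227 + 0.91845×0.94665×0.98919 = 0.218987 + 0.860052 = 1.079039.
Inverse-square distance factor (a/d)² = 0.9711² = 0.943035.
Q̄ = (S₀/π) × 0.943035 × [bracket] = (1080/π) × 0.943035 × 1.079039 = 349.8 W/m².

Q̄ ≈ 350 W/m²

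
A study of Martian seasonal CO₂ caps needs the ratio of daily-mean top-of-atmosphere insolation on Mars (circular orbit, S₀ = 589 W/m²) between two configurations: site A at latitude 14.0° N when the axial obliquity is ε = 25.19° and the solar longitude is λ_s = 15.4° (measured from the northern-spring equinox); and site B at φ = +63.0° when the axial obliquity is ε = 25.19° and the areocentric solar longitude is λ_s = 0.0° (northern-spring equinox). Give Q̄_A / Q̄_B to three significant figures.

— Configuration A (φ=+14.0°):
Solar declination: sin δ = sin ε · sin λ_s = sin 25.19° × sin 15.4° = 0.11303, so δ = +6.490°.
cos H₀ = −tan(+14.0°) tan(+6.490°) = -0.0284, H₀ = 1.5992 rad.
Bracket: H₀ sin φ sin δ + cos φ cos δ sin H₀ = 1.5992×0.24192×0.11303 + 0.97030×0.99359×0.99960 = 0.043729 + 0.963695 = 1.007424.
Q̄ = (S₀/π) × [bracket] = (589/π) × 1.007424 = 188.88 W/m².
— Configuration B (φ=+63.0°):
sin δ = sin 25.19° × sin 0.0° = 0.00000, so δ = +0.000°.
cos H₀ = −tan(+63.0°) tan(+0.000°) = -0.0000, H₀ = 1.5708 rad.
Bracket: H₀ sin φ sin δ + cos φ cos δ sin H₀ = 1.5708×0.89101×0.00000 + 0.45399×1.00000×1.00000 = 0.000000 + 0.453990 = 0.453990.
Q̄ = (S₀/π) × [bracket] = (589/π) × 0.453990 = 85.116 W/m².
Ratio Q̄_A / Q̄_B = 188.88 / 85.116 = 2.219.

Q̄_A / Q̄_B ≈ 2.22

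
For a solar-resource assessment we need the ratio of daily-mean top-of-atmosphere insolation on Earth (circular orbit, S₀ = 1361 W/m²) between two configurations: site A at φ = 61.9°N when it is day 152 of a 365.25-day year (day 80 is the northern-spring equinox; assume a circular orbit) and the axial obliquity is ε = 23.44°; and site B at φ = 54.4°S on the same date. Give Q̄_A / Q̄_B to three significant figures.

— Configuration A (φ=+61.9°):
Solar longitude: λ_s = 360° × (152 − 80)/365.25 = 70.965°.
sin δ = sin 23.44° × sin 70.965° = 0.37604, so δ = +22.088°.
cos H₀ = −tan(+61.9°) tan(+22.088°) = -0.7600, H₀ = 2.4342 rad.
Bracket: H₀ sin φ sin δ + cos φ cos δ sin H₀ = 2.4342×0.88213×0.37604 + 0.47101×0.92660×0.64988 = 0.807463 + 0.283632 = 1.091095.
Q̄ = (S₀/π) × [bracket] = (1361/π) × 1.091095 = 472.68 W/m².
— Configuration B (φ=-54.4°):
cos H₀ = −tan(-54.4°) tan(+22.088°) = 0.5668, H₀ = 0.9681 rad.
Bracket: H₀ sin φ sin δ + cos φ cos δ sin H₀ = 0.9681×-0.81310×0.37604 + 0.58212×0.92660×0.82382 = -0.296004 + 0.444362 = 0.148358.
Q̄ = (S₀/π) × [bracket] = (1361/π) × 0.148358 = 64.272 W/m².
Ratio Q̄_A / Q̄_B = 472.68 / 64.272 = 7.354.

Q̄_A / Q̄_B ≈ 7.35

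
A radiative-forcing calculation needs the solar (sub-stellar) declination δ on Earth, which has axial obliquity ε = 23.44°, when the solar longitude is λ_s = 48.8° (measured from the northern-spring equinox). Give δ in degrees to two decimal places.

δ = +17.42°

sin δ = sin ε · sin λ_s = sin 23.44° × sin 48.8° = 0.299302.
δ = arcsin(0.299302) = +17.42°.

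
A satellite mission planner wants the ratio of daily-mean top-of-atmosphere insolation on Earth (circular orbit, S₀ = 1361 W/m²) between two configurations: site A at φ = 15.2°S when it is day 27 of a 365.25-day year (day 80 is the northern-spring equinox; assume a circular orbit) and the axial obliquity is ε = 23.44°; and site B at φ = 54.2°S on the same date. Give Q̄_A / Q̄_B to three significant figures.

Q̄_A / Q̄_B ≈ 1.03

— Configuration A (φ=-15.2°):
Solar longitude: λ_s = 360° × (27 − 80)/365.25 = -52.238°, i.e. -52.238° + 360° = 307.762°.
sin δ = sin 23.44° × sin 307.762° = -0.31448, so δ = -18.329°.
cos H₀ = −tan(-15.2°) tan(-18.329°) = -0.0900, H₀ = 1.6609 rad.
Bracket: H₀ sin φ sin δ + cos φ cos δ sin H₀ = 1.6609×-0.26219×-0.31448 + 0.96502×0.94927×0.99594 = 0.136947 + 0.912345 = 1.049292.
Q̄ = (S₀/π) × [bracket] = (1361/π) × 1.049292 = 454.57 W/m².
— Configuration B (φ=-54.2°):
cos H₀ = −tan(-54.2°) tan(-18.329°) = -0.4593, H₀ = 2.0480 rad.
Bracket: H₀ sin φ sin δ + cos φ cos δ sin H₀ = 2.0480×-0.81106×-0.31448 + 0.58496×0.94927×0.88826 = 0.522367 + 0.493237 = 1.015604.
Q̄ = (S₀/π) × [bracket] = (1361/π) × 1.015604 = 439.98 W/m².
Ratio Q̄_A / Q̄_B = 454.57 / 439.98 = 1.033.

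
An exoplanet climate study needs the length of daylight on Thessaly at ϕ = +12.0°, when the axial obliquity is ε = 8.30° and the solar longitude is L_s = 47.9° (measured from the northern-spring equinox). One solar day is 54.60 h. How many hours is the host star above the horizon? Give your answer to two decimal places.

Solar declination: sin δ = sin ε · sin L_s = sin 8.30° × sin 47.9° = 0.10711, so δ = +6.149°.
cos h₀ = −tan ϕ · tan δ = −tan(+12.0°) × tan(+6.149°) = -0.0229, so h₀ = 1.5937 rad = 91.31°.
Daylight = 2h₀/(2π) × 54.60 h = (1.5937/π) × 54.60 = 27.70 h.

27.70 h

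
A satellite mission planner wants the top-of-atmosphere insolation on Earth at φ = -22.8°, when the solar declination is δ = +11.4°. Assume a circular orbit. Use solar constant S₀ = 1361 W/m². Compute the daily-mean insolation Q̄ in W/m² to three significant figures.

Q̄ ≈ 341 W/m²

cos H₀ = −tan(-22.8°) tan(+11.400°) = 0.0848, H₀ = 1.4859 rad.
Bracket: H₀ sin φ sin δ + cos φ cos δ sin H₀ = 1.4859×-0.38752×0.19766 + 0.92186×0.98027×0.99640 = -0.113816 + 0.900418 = 0.786602.
Q̄ = (S₀/π) × [bracket] = (1361/π) × 0.786602 = 340.8 W/m².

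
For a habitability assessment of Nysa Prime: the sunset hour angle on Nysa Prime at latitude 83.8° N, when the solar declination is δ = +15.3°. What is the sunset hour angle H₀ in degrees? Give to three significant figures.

Sunrise equation: cos H₀ = −tan φ · tan δ = -2.5182 ≤ −1, so the host star never sets (polar day) and H₀ = π.

H₀ = 180°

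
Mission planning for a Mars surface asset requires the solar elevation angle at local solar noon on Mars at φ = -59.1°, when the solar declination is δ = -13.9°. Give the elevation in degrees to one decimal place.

44.8°

At local noon the hour angle is zero, so the zenith angle equals |φ − δ| = |-59.1° − (-13.900°)| = 45.200°.
Elevation = 90° − 45.200° = 44.8°.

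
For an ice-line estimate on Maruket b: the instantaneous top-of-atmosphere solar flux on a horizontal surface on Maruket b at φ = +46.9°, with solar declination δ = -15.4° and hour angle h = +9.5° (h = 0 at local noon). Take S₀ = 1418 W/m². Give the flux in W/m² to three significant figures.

646 W/m²

cos θ_z = sin φ sin δ + cos φ cos δ cos h = -0.193899 + 0.649707 = 0.455808.
Flux = S₀ · cos θ_z = 1418 × 0.455808 = 646.3 W/m².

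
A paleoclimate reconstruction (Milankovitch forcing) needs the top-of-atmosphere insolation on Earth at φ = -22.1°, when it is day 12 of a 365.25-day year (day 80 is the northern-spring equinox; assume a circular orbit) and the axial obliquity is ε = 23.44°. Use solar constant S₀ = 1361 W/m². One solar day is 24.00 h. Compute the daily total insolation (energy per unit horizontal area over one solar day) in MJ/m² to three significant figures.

40.8 MJ/m²

Solar longitude: λ_s = 360° × (12 − 80)/365.25 = -67.023°, i.e. -67.023° + 360° = 292.977°.
sin δ = sin 23.44° × sin 292.977° = -0.36623, so δ = -21.483°.
cos H₀ = −tan(-22.1°) tan(-21.483°) = -0.1598, H₀ = 1.7313 rad.
Bracket: H₀ sin φ sin δ + cos φ cos δ sin H₀ = 1.7313×-0.37622×-0.36623 + 0.92653×0.93053×0.98715 = 0.238544 + 0.851085 = 1.089629.
Q̄ = (S₀/π) × [bracket] = (1361/π) × 1.089629 = 472.05 W/m².
Daily total = Q̄ × 24.00 h × 3600 s/h = 472.05 × 24.00 × 3600 / 10⁶ = 40.79 MJ/m².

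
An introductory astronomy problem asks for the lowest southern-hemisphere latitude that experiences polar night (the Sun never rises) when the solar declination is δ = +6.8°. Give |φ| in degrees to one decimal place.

Polar night requires cos H₀ = −tan φ tan δ ≥ 1, i.e. tan φ tan δ ≤ −1.
The boundary is |tan φ| · |tan δ| = 1, so |φ| = 90° − |δ| = 90° − 6.8° = 83.2° in the southern hemisphere.

|φ| = 83.2°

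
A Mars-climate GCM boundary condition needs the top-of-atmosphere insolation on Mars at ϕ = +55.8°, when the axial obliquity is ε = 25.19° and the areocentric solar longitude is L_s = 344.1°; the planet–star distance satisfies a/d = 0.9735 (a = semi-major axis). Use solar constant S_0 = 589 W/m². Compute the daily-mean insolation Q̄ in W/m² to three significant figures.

Q̄ ≈ 73.8 W/m²

sin δ = sin 25.19° × sin 344.1° = -0.11660, so δ = -6.696°.
cos h₀ = −tan(+55.8°) tan(-6.696°) = 0.1728, h₀ = 1.3972 rad.
Bracket: h₀ sin ϕ sin δ + cos ϕ cos δ sin h₀ = 1.3972×0.82708×-0.11660 + 0.56208×0.99318×0.98496 = -0.134743 + 0.549851 = 0.415108.
Inverse-square distance factor (a/d)² = 0.9735² = 0.947702.
Q̄ = (S_0/π) × 0.947702 × [bracket] = (589/π) × 0.947702 × 0.415108 = 73.76 W/m².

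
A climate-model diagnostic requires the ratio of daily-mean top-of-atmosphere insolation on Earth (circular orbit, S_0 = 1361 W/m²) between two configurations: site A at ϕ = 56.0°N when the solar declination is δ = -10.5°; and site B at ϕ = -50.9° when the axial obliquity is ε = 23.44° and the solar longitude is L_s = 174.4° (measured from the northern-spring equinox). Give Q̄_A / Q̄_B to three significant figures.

— Configuration A (ϕ=+56.0°):
cos h₀ = −tan(+56.0°) tan(-10.500°) = 0.2748, h₀ = 1.2924 rad.
Bracket: h₀ sin ϕ sin δ + cos ϕ cos δ sin h₀ = 1.2924×0.82904×-0.18224 + 0.55919×0.98325×0.96151 = -0.195261 + 0.528661 = 0.333400.
Q̄ = (S_0/π) × [bracket] = (1361/π) × 0.333400 = 144.44 W/m².
— Configuration B (ϕ=-50.9°):
Solar declination: sin δ = sin ε · sin L_s = sin 23.44° × sin 174.4° = 0.03882, so δ = +2.225°.
cos h₀ = −tan(-50.9°) tan(+2.225°) = 0.0478, h₀ = 1.5230 rad.
Bracket: h₀ sin ϕ sin δ + cos ϕ cos δ sin h₀ = 1.5230×-0.77605×0.03882 + 0.63068×0.99925×0.99886 = -0.045882 + 0.629489 = 0.583607.
Q̄ = (S_0/π) × [bracket] = (1361/π) × 0.583607 = 252.83 W/m².
Ratio Q̄_A / Q̄_B = 144.44 / 252.83 = 0.5713.

Q̄_A / Q̄_B ≈ 0.571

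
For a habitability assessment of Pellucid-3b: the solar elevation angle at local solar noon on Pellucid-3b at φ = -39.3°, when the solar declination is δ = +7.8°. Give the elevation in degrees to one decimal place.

42.9°

At local noon the hour angle is zero, so the zenith angle equals |φ − δ| = |-39.3° − (+7.800°)| = 47.100°.
Elevation = 90° − 47.100° = 42.9°.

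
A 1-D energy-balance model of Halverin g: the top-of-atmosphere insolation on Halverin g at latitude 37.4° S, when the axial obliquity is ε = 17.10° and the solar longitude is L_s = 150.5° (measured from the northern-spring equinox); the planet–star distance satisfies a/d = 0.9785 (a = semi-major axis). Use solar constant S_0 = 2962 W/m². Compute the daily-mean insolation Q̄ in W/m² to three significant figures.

Q̄ ≈ 589 W/m²

Solar declination: sin δ = sin ε · sin L_s = sin 17.10° × sin 150.5° = 0.14479, so δ = +8.325°.
cos h₀ = −tan(-37.4°) tan(+8.325°) = 0.1119, h₀ = 1.4587 rad.
Bracket: h₀ sin ϕ sin δ + cos ϕ cos δ sin h₀ = 1.4587×-0.60738×0.14479 + 0.79441×0.98946×0.99372 = -0.128282 + 0.781101 = 0.652819.
Inverse-square distance factor (a/d)² = 0.9785² = 0.957462.
Q̄ = (S_0/π) × 0.957462 × [bracket] = (2962/π) × 0.957462 × 0.652819 = 589.3 W/m².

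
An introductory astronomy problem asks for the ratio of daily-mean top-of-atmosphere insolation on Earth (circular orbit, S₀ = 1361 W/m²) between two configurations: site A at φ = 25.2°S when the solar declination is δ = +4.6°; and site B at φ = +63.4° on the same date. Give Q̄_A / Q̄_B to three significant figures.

— Configuration A (φ=-25.2°):
cos H₀ = −tan(-25.2°) tan(+4.600°) = 0.0379, H₀ = 1.5329 rad.
Bracket: H₀ sin φ sin δ + cos φ cos δ sin H₀ = 1.5329×-0.42578×0.08020 + 0.90483×0.99678×0.99928 = -0.052345 + 0.901267 = 0.848922.
Q̄ = (S₀/π) × [bracket] = (1361/π) × 0.848922 = 367.77 W/m².
— Configuration B (φ=+63.4°):
cos H₀ = −tan(+63.4°) tan(+4.600°) = -0.1607, H₀ = 1.7322 rad.
Bracket: H₀ sin φ sin δ + cos φ cos δ sin H₀ = 1.7322×0.89415×0.08020 + 0.44776×0.99678×0.98701 = 0.124217 + 0.440521 = 0.564738.
Q̄ = (S₀/π) × [bracket] = (1361/π) × 0.564738 = 244.66 W/m².
Ratio Q̄_A / Q̄_B = 367.77 / 244.66 = 1.503.

Q̄_A / Q̄_B ≈ 1.50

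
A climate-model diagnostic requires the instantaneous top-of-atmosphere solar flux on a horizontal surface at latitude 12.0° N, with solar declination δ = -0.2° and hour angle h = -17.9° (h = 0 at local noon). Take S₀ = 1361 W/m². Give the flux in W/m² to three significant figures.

1.27e+03 W/m²

cos θ_z = sin φ sin δ + cos φ cos δ cos h = -0.000726 + 0.930794 = 0.930068.
Flux = S₀ · cos θ_z = 1361 × 0.930068 = 1266 W/m².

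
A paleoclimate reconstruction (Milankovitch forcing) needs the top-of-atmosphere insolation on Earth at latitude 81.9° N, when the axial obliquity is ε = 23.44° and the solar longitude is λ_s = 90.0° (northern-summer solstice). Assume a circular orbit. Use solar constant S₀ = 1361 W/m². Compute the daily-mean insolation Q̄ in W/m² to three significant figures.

Q̄ ≈ 536 W/m²

Solar declination: sin δ = sin ε · sin λ_s = sin 23.44° × sin 90.0° = 0.39779, so δ = +23.440°.
cos H₀ = −tan(+81.9°) tan(+23.440°) = -3.0464 ≤ −1 ⇒ polar day, H₀ = π.
Bracket: H₀ sin φ sin δ + cos φ cos δ sin H₀ = 3.1416×0.99002×0.39779 + 0.14090×0.91748×0.00000 = 1.237225 + 0.000000 = 1.237225.
Q̄ = (S₀/π) × [bracket] = (1361/π) × 1.237225 = 536.0 W/m².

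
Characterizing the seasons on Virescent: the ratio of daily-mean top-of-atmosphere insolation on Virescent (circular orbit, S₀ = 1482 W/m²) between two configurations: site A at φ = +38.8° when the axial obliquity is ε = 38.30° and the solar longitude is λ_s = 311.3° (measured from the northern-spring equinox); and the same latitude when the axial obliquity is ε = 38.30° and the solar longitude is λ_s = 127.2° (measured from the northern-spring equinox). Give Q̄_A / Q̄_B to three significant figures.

Q̄_A / Q̄_B ≈ 0.238

— Configuration A (φ=+38.8°):
Solar declination: sin δ = sin ε · sin λ_s = sin 38.30° × sin 311.3° = -0.46562, so δ = -27.750°.
cos H₀ = −tan(+38.8°) tan(-27.750°) = 0.4230, H₀ = 1.1340 rad.
Bracket: H₀ sin φ sin δ + cos φ cos δ sin H₀ = 1.1340×0.62660×-0.46562 + 0.77934×0.88499×0.90612 = -0.330853 + 0.624958 = 0.294105.
Q̄ = (S₀/π) × [bracket] = (1482/π) × 0.294105 = 138.74 W/m².
— Configuration B (φ=+38.8°):
Solar declination: sin δ = sin ε · sin λ_s = sin 38.30° × sin 127.2° = 0.49367, so δ = +29.582°.
cos H₀ = −tan(+38.8°) tan(+29.582°) = -0.4564, H₀ = 2.0448 rad.
Bracket: H₀ sin φ sin δ + cos φ cos δ sin H₀ = 2.0448×0.62660×0.49367 + 0.77934×0.86965×0.88977 = 0.632525 + 0.603044 = 1.235569.
Q̄ = (S₀/π) × [bracket] = (1482/π) × 1.235569 = 582.86 W/m².
Ratio Q̄_A / Q̄_B = 138.74 / 582.86 = 0.2380.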